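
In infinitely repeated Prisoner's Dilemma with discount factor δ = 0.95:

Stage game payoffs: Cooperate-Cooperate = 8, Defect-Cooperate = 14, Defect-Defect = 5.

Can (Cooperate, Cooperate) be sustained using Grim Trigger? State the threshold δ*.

δ* = 0.6667; since δ = 0.95 ≥ 0.6667, cooperation can be sustained

Work:
For Grim Trigger:
Cooperate forever: 8/(1-δ)
Defect then punished: 14 + 5·δ/(1-δ)
Need: 8/(1-δ) ≥ 14 + 5·δ/(1-δ)
Solving: δ ≥ (T-R)/(T-P) = (14-8)/(14-5) = 0.6667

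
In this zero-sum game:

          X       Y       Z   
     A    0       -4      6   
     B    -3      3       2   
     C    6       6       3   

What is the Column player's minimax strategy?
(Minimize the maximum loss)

Column should play X or Y or Z (all achieve the minimum), value = 6

Work:
Column player minimizes Row's maximum payoff:
Column X: max payoff to Row = 6
Column Y: max payoff to Row = 6
Column Z: max payoff to Row = 6
Minimum is 6, achieved by columns X, Y, Z (tied).
Each of X or Y or Z is a minimax strategy.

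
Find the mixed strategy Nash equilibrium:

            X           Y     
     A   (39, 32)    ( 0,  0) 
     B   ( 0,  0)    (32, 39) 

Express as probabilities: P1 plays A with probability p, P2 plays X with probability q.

p = 0.5493, q = 0.4507

Work:
Find probabilities that make opponent indifferent:
P2 chooses q to make P1 indifferent between A and B
P1 chooses p to make P2 indifferent between X and Y
Mixed NE: P1 plays (A: 0.5493, B: 0.4507), P2 plays (X: 0.4507, Y: 0.5493)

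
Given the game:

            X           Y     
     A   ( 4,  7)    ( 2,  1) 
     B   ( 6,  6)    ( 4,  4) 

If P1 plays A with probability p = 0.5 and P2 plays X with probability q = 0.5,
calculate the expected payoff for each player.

E[P1] = 4.0, E[P2] = 4.5

Work:
E[P1] = p·q·π₁(A,X) + p·(1-q)·π₁(A,Y) + (1-p)·q·π₁(B,X) + (1-p)·(1-q)·π₁(B,Y)
= 0.5·0.5·4 + 0.5·0.5·2 + 0.5·0.5·6 + 0.5·0.5·4
= 4.0

E[P2] = 4.5 (similar calculation)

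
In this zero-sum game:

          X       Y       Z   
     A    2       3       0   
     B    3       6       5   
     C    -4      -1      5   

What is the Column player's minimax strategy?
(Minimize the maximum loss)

Column should play X, value = 3

Work:
Column player minimizes Row's maximum payoff:
Column X: max payoff to Row = 3
Column Y: max payoff to Row = 6
Column Z: max payoff to Row = 5
Minimum is 3, achieved by column X.
Minimax strategy: X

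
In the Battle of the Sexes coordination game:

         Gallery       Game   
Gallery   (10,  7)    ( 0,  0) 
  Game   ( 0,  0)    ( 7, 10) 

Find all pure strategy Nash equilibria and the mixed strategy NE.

Pure NE: (Gallery, Gallery) and (Game, Game); Mixed NE: p = 0.5882, q = 0.4118

Work:
Check pure NE:
(Gallery, Gallery): (10, 7) - no unilateral deviation beneficial
(Game, Game): (7, 10) - no unilateral deviation beneficial
Mixed NE: P1 plays Gallery with p = 0.5882, P2 plays Gallery with q = 0.4118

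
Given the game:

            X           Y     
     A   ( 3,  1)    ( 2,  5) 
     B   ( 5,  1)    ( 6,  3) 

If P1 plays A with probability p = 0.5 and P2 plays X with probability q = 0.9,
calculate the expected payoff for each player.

E[P1] = 4.0, E[P2] = 1.3

Work:
E[P1] = p·q·π₁(A,X) + p·(1-q)·π₁(A,Y) + (1-p)·q·π₁(B,X) + (1-p)·(1-q)·π₁(B,Y)
= 0.5·0.9·3 + 0.5·0.1·2 + 0.5·0.9·5 + 0.5·0.1·6
= 4.0

E[P2] = 1.3 (similar calculation)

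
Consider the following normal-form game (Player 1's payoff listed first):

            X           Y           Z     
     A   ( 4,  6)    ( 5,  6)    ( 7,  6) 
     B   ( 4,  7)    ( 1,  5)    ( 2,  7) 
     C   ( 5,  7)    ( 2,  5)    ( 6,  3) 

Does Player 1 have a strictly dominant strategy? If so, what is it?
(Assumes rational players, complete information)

No strictly dominant strategy exists for Player 1

Work:
A strategy strictly dominates another if it gives a strictly higher payoff against every opponent action. Compare each pair of P1's strategies column-by-column:
  A vs B: [4 vs 4, 5 vs 1, 7 vs 2] → A does not strictly dominate B (column X: 4 ≤ 4)
  A vs C: [4 vs 5, 5 vs 2, 7 vs 6] → A does not strictly dominate C (column X: 4 ≤ 5)
  B vs A: [4 vs 4, 1 vs 5, 2 vs 7] → B does not strictly dominate A (column X: 4 ≤ 4)
  B vs C: [4 vs 5, 1 vs 2, 2 vs 6] → B does not strictly dominate C (column X: 4 ≤ 5)
  C vs A: [5 vs 4, 2 vs 5, 6 vs 7] → C does not strictly dominate A (column Y: 2 ≤ 5)
  C vs B: [5 vs 4, 2 vs 1, 6 vs 2] → C strictly dominates B
No single strategy strictly dominates all others → no strictly dominant strategy.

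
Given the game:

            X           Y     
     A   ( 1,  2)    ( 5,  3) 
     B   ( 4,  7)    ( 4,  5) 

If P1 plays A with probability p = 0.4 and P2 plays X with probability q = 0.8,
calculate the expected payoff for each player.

E[P1] = 3.12, E[P2] = 4.84

Work:
E[P1] = p·q·π₁(A,X) + p·(1-q)·π₁(A,Y) + (1-p)·q·π₁(B,X) + (1-p)·(1-q)·π₁(B,Y)
= 0.4·0.8·1 + 0.4·0.2·5 + 0.6·0.8·4 + 0.6·0.2·4
= 3.12

E[P2] = 4.84 (similar calculation)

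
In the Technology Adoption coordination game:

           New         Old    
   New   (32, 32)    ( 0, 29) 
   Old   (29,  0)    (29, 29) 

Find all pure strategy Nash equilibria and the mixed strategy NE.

Pure NE: (New, New) and (Old, Old); Mixed NE: p = 0.9062, q = 0.9062

Work:
Check pure NE:
(New, New): (32, 32) - no unilateral deviation beneficial
(Old, Old): (29, 29) - no unilateral deviation beneficial
Mixed NE: P1 plays New with p = 0.9062, P2 plays New with q = 0.9062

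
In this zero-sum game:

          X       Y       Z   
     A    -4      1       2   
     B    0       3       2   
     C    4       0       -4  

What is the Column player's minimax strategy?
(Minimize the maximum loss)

Column should play Z, value = 2

Work:
Column player minimizes Row's maximum payoff:
Column X: max payoff to Row = 4
Column Y: max payoff to Row = 3
Column Z: max payoff to Row = 2
Minimum is 2, achieved by column Z.
Minimax strategy: Z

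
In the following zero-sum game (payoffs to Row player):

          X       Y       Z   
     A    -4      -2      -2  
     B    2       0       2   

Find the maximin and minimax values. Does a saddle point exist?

Maximin = 0, Minimax = 0, Saddle: True

Work:
Row minimums: [-4, 0] → maximin = 0
Column maximums: [2, 0, 2] → minimax = 0
Saddle point exists! Game value = 0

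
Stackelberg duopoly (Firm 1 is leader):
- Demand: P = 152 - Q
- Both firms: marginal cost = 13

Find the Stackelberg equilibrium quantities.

q₁* (leader) = 69.5, q₂* (follower) = 34.75

Work:
Follower's reaction: q₂ = (a - c - q₁)/2
Leader substitutes: π₁ = q₁·(a - q₁ - (a-c-q₁)/2 - c)
FOC: q₁* = (152 - 13)/2 = 69.50
Then: q₂* = (152 - 13 - 69.5)/2 = 34.75
Leader has first-mover advantage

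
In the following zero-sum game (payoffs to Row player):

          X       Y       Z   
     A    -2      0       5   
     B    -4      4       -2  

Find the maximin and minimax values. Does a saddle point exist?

Maximin = -2, Minimax = -2, Saddle: True

Work:
Row minimums: [-2, -4] → maximin = -2
Column maximums: [-2, 4, 5] → minimax = -2
Saddle point exists! Game value = -2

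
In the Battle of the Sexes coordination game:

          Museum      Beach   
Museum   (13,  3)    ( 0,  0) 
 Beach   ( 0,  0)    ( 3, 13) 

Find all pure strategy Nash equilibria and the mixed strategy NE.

Pure NE: (Museum, Museum) and (Beach, Beach); Mixed NE: p = 0.8125, q = 0.1875

Work:
Check pure NE:
(Museum, Museum): (13, 3) - no unilateral deviation beneficial
(Beach, Beach): (3, 13) - no unilateral deviation beneficial
Mixed NE: P1 plays Museum with p = 0.8125, P2 plays Museum with q = 0.1875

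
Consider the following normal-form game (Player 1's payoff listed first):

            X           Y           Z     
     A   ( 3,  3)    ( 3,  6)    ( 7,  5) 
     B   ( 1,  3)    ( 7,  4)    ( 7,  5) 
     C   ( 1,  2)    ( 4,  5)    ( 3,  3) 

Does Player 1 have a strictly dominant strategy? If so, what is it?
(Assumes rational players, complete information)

No strictly dominant strategy exists for Player 1

Work:
A strategy strictly dominates another if it gives a strictly higher payoff against every opponent action. Compare each pair of P1's strategies column-by-column:
  A vs B: [3 vs 1, 3 vs 7, 7 vs 7] → A does not strictly dominate B (column Y: 3 ≤ 7)
  A vs C: [3 vs 1, 3 vs 4, 7 vs 3] → A does not strictly dominate C (column Y: 3 ≤ 4)
  B vs A: [1 vs 3, 7 vs 3, 7 vs 7] → B does not strictly dominate A (column X: 1 ≤ 3)
  B vs C: [1 vs 1, 7 vs 4, 7 vs 3] → B does not strictly dominate C (column X: 1 ≤ 1)
  C vs A: [1 vs 3, 4 vs 3, 3 vs 7] → C does not strictly dominate A (column X: 1 ≤ 3)
  C vs B: [1 vs 1, 4 vs 7, 3 vs 7] → C does not strictly dominate B (column X: 1 ≤ 1)
No single strategy strictly dominates all others → no strictly dominant strategy.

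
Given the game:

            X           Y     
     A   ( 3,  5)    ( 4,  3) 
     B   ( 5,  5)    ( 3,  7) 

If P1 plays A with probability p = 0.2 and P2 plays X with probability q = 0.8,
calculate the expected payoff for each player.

E[P1] = 4.32, E[P2] = 5.24

Work:
E[P1] = p·q·π₁(A,X) + p·(1-q)·π₁(A,Y) + (1-p)·q·π₁(B,X) + (1-p)·(1-q)·π₁(B,Y)
= 0.2·0.8·3 + 0.2·0.2·4 + 0.8·0.8·5 + 0.8·0.2·3
= 4.32

E[P2] = 5.24 (similar calculation)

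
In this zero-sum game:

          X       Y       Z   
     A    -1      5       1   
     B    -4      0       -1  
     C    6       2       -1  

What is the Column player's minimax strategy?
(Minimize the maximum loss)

Column should play Z, value = 1

Work:
Column player minimizes Row's maximum payoff:
Column X: max payoff to Row = 6
Column Y: max payoff to Row = 5
Column Z: max payoff to Row = 1
Minimum is 1, achieved by column Z.
Minimax strategy: Z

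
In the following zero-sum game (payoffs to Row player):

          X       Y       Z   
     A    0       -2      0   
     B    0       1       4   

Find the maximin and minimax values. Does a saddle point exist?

Maximin = 0, Minimax = 0, Saddle: True

Work:
Row minimums: [-2, 0] → maximin = 0
Column maximums: [0, 1, 4] → minimax = 0
Saddle point exists! Game value = 0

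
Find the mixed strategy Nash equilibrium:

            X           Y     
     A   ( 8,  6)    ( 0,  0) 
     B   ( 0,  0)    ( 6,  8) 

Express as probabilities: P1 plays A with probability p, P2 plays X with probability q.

p = 0.5714, q = 0.4286

Work:
Find probabilities that make opponent indifferent:
P2 chooses q to make P1 indifferent between A and B
P1 chooses p to make P2 indifferent between X and Y
Mixed NE: P1 plays (A: 0.5714, B: 0.4286), P2 plays (X: 0.4286, Y: 0.5714)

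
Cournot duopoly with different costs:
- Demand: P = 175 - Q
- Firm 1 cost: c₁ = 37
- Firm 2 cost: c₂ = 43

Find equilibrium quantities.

q₁* = 48.0, q₂* = 42.0

Work:
Reaction: q₁ = (175 - 37 - q₂)/2
Reaction: q₂ = (175 - 43 - q₁)/2
Solve simultaneously:
q₁* = (175 - 2×37 + 43)/3 = 48.0
q₂* = (175 - 2×43 + 37)/3 = 42.0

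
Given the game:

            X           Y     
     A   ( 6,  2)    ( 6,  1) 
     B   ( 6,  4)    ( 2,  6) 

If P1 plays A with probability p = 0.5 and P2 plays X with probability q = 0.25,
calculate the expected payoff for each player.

E[P1] = 4.5, E[P2] = 3.375

Work:
E[P1] = p·q·π₁(A,X) + p·(1-q)·π₁(A,Y) + (1-p)·q·π₁(B,X) + (1-p)·(1-q)·π₁(B,Y)
= 0.5·0.25·6 + 0.5·0.75·6 + 0.5·0.25·6 + 0.5·0.75·2
= 4.5

E[P2] = 3.375 (similar calculation)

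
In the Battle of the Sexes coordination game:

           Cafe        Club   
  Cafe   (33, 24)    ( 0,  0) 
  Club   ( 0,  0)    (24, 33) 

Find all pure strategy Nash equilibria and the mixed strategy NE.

Pure NE: (Cafe, Cafe) and (Club, Club); Mixed NE: p = 0.5789, q = 0.4211

Work:
Check pure NE:
(Cafe, Cafe): (33, 24) - no unilateral deviation beneficial
(Club, Club): (24, 33) - no unilateral deviation beneficial
Mixed NE: P1 plays Cafe with p = 0.5789, P2 plays Cafe with q = 0.4211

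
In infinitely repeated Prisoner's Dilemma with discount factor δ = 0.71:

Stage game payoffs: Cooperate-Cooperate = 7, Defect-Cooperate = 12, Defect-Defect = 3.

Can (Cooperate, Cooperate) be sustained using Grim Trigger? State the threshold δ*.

δ* = 0.5556; since δ = 0.71 ≥ 0.5556, cooperation can be sustained

Work:
For Grim Trigger:
Cooperate forever: 7/(1-δ)
Defect then punished: 12 + 3·δ/(1-δ)
Need: 7/(1-δ) ≥ 12 + 3·δ/(1-δ)
Solving: δ ≥ (T-R)/(T-P) = (12-7)/(12-3) = 0.5556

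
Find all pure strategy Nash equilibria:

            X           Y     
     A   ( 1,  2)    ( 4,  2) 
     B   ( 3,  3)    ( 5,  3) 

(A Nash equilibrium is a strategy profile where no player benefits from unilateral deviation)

Nash equilibrium: (B, X), (B, Y)

Work:
Best responses:
  P1 vs X: payoffs [1, 3] → best response B (payoff 3)
  P1 vs Y: payoffs [4, 5] → best response B (payoff 5)
  P2 vs A: payoffs [2, 2] → best response X/Y (payoff 2)
  P2 vs B: payoffs [3, 3] → best response X/Y (payoff 3)
Mutual best responses: (B,X), (B,Y) → Nash equilibria.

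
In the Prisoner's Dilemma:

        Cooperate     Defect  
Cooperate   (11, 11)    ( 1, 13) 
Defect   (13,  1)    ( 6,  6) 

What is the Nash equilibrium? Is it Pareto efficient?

(Defect, Defect) is NE; not Pareto efficient

Work:
Defect dominates Cooperate for both players:
If P2 cooperates: Defect (13) > Cooperate (11)
If P2 defects: Defect (6) > Cooperate (1)
NE: (Defect, Defect) with payoff (6, 6)
But (Cooperate, Cooperate) = (11, 11) Pareto dominates (6, 6)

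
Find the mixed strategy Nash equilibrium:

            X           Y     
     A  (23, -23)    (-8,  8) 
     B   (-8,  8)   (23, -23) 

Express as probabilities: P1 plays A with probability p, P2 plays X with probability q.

p = 0.5, q = 0.5

Work:
Find probabilities that make opponent indifferent:
P2 chooses q to make P1 indifferent between A and B
P1 chooses p to make P2 indifferent between X and Y
Mixed NE: P1 plays (A: 0.5, B: 0.5), P2 plays (X: 0.5, Y: 0.5)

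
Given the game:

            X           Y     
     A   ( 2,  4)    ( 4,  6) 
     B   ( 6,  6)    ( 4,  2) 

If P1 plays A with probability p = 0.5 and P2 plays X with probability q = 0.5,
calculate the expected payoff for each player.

E[P1] = 4.0, E[P2] = 4.5

Work:
E[P1] = p·q·π₁(A,X) + p·(1-q)·π₁(A,Y) + (1-p)·q·π₁(B,X) + (1-p)·(1-q)·π₁(B,Y)
= 0.5·0.5·2 + 0.5·0.5·4 + 0.5·0.5·6 + 0.5·0.5·4
= 4.0

E[P2] = 4.5 (similar calculation)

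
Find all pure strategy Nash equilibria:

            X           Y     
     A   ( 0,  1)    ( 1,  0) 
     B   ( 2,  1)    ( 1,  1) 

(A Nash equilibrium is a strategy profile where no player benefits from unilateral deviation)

Nash equilibrium: (B, X), (B, Y)

Work:
Best responses:
  P1 vs X: payoffs [0, 2] → best response B (payoff 2)
  P1 vs Y: payoffs [1, 1] → best response A/B (payoff 1)
  P2 vs A: payoffs [1, 0] → best response X (payoff 1)
  P2 vs B: payoffs [1, 1] → best response X/Y (payoff 1)
Mutual best responses: (B,X), (B,Y) → Nash equilibria.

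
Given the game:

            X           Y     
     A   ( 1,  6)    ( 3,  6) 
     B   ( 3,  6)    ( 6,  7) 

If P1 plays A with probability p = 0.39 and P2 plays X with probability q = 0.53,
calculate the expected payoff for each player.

E[P1] = 3.4467, E[P2] = 6.2867

Work:
E[P1] = p·q·π₁(A,X) + p·(1-q)·π₁(A,Y) + (1-p)·q·π₁(B,X) + (1-p)·(1-q)·π₁(B,Y)
= 0.39·0.53·1 + 0.39·0.47·3 + 0.61·0.53·3 + 0.61·0.47·6
= 3.4467

E[P2] = 6.2867 (similar calculation)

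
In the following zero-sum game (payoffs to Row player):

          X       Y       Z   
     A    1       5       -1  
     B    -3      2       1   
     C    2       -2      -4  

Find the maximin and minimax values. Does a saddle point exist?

Maximin = -1, Minimax = 1, Saddle: False

Work:
Row minimums: [-1, -3, -4] → maximin = -1
Column maximums: [2, 5, 1] → minimax = 1
No saddle point (maximin ≠ minimax). Mixed strategy needed.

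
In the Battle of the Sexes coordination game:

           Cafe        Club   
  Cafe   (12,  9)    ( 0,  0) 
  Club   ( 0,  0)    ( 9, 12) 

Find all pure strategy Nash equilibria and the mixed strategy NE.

Pure NE: (Cafe, Cafe) and (Club, Club); Mixed NE: p = 0.5714, q = 0.4286

Work:
Check pure NE:
(Cafe, Cafe): (12, 9) - no unilateral deviation beneficial
(Club, Club): (9, 12) - no unilateral deviation beneficial
Mixed NE: P1 plays Cafe with p = 0.5714, P2 plays Cafe with q = 0.4286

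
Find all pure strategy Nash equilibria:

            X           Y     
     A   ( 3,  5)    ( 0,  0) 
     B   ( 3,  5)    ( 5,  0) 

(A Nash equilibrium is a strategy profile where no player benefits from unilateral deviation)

Nash equilibrium: (A, X), (B, X)

Work:
Best responses:
  P1 vs X: payoffs [3, 3] → best response A/B (payoff 3)
  P1 vs Y: payoffs [0, 5] → best response B (payoff 5)
  P2 vs A: payoffs [5, 0] → best response X (payoff 5)
  P2 vs B: payoffs [5, 0] → best response X (payoff 5)
Mutual best responses: (A,X), (B,X) → Nash equilibria.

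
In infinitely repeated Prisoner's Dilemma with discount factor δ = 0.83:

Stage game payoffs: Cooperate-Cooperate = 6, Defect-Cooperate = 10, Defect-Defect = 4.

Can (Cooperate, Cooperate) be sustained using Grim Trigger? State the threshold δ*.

δ* = 0.6667; since δ = 0.83 ≥ 0.6667, cooperation can be sustained

Work:
For Grim Trigger:
Cooperate forever: 6/(1-δ)
Defect then punished: 10 + 4·δ/(1-δ)
Need: 6/(1-δ) ≥ 10 + 4·δ/(1-δ)
Solving: δ ≥ (T-R)/(T-P) = (10-6)/(10-4) = 0.6667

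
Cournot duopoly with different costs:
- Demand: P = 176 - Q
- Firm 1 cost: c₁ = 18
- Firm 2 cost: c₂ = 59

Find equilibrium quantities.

q₁* = 66.33, q₂* = 25.33

Work:
Reaction: q₁ = (176 - 18 - q₂)/2
Reaction: q₂ = (176 - 59 - q₁)/2
Solve simultaneously:
q₁* = (176 - 2×18 + 59)/3 = 66.33
q₂* = (176 - 2×59 + 18)/3 = 25.33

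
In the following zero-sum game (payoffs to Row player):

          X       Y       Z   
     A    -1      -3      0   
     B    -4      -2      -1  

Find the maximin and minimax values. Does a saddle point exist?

Maximin = -3, Minimax = -2, Saddle: False

Work:
Row minimums: [-3, -4] → maximin = -3
Column maximums: [-1, -2, 0] → minimax = -2
No saddle point (maximin ≠ minimax). Mixed strategy needed.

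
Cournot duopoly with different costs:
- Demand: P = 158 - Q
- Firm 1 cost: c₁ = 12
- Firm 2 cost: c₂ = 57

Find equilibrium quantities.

q₁* = 63.67, q₂* = 18.67

Work:
Reaction: q₁ = (158 - 12 - q₂)/2
Reaction: q₂ = (158 - 57 - q₁)/2
Solve simultaneously:
q₁* = (158 - 2×12 + 57)/3 = 63.67
q₂* = (158 - 2×57 + 12)/3 = 18.67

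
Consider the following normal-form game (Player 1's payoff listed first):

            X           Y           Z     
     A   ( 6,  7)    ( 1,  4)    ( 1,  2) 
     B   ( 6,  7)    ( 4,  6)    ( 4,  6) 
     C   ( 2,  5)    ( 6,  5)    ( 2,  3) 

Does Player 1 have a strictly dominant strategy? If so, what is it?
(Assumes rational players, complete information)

No strictly dominant strategy exists for Player 1

Work:
A strategy strictly dominates another if it gives a strictly higher payoff against every opponent action. Compare each pair of P1's strategies column-by-column:
  A vs B: [6 vs 6, 1 vs 4, 1 vs 4] → A does not strictly dominate B (column X: 6 ≤ 6)
  A vs C: [6 vs 2, 1 vs 6, 1 vs 2] → A does not strictly dominate C (column Y: 1 ≤ 6)
  B vs A: [6 vs 6, 4 vs 1, 4 vs 1] → B does not strictly dominate A (column X: 6 ≤ 6)
  B vs C: [6 vs 2, 4 vs 6, 4 vs 2] → B does not strictly dominate C (column Y: 4 ≤ 6)
  C vs A: [2 vs 6, 6 vs 1, 2 vs 1] → C does not strictly dominate A (column X: 2 ≤ 6)
  C vs B: [2 vs 6, 6 vs 4, 2 vs 4] → C does not strictly dominate B (column X: 2 ≤ 6)
No single strategy strictly dominates all others → no strictly dominant strategy.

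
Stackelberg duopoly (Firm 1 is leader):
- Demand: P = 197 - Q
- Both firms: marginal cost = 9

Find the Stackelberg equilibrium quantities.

q₁* (leader) = 94.0, q₂* (follower) = 47.0

Work:
Follower's reaction: q₂ = (a - c - q₁)/2
Leader substitutes: π₁ = q₁·(a - q₁ - (a-c-q₁)/2 - c)
FOC: q₁* = (197 - 9)/2 = 94.00
Then: q₂* = (197 - 9 - 94.0)/2 = 47.00
Leader has first-mover advantage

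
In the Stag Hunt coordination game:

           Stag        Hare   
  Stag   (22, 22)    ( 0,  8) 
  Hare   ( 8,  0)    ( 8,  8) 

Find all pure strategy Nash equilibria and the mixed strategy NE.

Pure NE: (Stag, Stag) and (Hare, Hare); Mixed NE: p = 0.3636, q = 0.3636

Work:
Check pure NE:
(Stag, Stag): (22, 22) - no unilateral deviation beneficial
(Hare, Hare): (8, 8) - no unilateral deviation beneficial
Mixed NE: P1 plays Stag with p = 0.3636, P2 plays Stag with q = 0.3636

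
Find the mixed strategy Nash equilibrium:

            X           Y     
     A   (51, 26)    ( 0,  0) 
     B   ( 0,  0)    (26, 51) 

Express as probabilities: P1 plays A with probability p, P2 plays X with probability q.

p = 0.6623, q = 0.3377

Work:
Find probabilities that make opponent indifferent:
P2 chooses q to make P1 indifferent between A and B
P1 chooses p to make P2 indifferent between X and Y
Mixed NE: P1 plays (A: 0.6623, B: 0.3377), P2 plays (X: 0.3377, Y: 0.6623)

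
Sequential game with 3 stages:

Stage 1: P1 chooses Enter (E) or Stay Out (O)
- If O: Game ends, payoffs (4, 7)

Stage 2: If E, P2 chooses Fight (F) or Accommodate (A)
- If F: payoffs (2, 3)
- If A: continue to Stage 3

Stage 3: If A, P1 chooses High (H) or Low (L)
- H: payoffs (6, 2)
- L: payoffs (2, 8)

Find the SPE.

SPE: (O, F, H); Outcome (4, 7)

Work:
Stage 3: P1 chooses H (6 vs 2)
Stage 2: P2: F->3, A->2 (anticipating H). Choose F
Stage 1: P1: O->4, E->2 (anticipating F, H). Choose O
SPE path: O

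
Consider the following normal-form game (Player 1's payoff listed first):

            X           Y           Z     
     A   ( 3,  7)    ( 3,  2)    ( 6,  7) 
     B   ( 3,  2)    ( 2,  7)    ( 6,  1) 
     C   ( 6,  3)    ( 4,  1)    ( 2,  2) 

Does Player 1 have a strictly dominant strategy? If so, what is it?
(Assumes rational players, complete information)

No strictly dominant strategy exists for Player 1

Work:
A strategy strictly dominates another if it gives a strictly higher payoff against every opponent action. Compare each pair of P1's strategies column-by-column:
  A vs B: [3 vs 3, 3 vs 2, 6 vs 6] → A does not strictly dominate B (column X: 3 ≤ 3)
  A vs C: [3 vs 6, 3 vs 4, 6 vs 2] → A does not strictly dominate C (column X: 3 ≤ 6)
  B vs A: [3 vs 3, 2 vs 3, 6 vs 6] → B does not strictly dominate A (column X: 3 ≤ 3)
  B vs C: [3 vs 6, 2 vs 4, 6 vs 2] → B does not strictly dominate C (column X: 3 ≤ 6)
  C vs A: [6 vs 3, 4 vs 3, 2 vs 6] → C does not strictly dominate A (column Z: 2 ≤ 6)
  C vs B: [6 vs 3, 4 vs 2, 2 vs 6] → C does not strictly dominate B (column Z: 2 ≤ 6)
No single strategy strictly dominates all others → no strictly dominant strategy.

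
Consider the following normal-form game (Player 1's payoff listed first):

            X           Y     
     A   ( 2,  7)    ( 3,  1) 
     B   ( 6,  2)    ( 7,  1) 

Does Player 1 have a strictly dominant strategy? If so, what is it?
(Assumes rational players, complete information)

Yes, Player 1's strictly dominant strategy is B

Work:
A strategy strictly dominates another if it gives a strictly higher payoff against every opponent action. Compare each pair of P1's strategies column-by-column:
  A vs B: [2 vs 6, 3 vs 7] → A does not strictly dominate B (column X: 2 ≤ 6)
  B vs A: [6 vs 2, 7 vs 3] → B strictly dominates A
B strictly dominates every other strategy → strictly dominant.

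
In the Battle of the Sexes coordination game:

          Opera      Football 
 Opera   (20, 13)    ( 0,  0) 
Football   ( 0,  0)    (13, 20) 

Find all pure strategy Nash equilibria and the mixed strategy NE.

Pure NE: (Opera, Opera) and (Football, Football); Mixed NE: p = 0.6061, q = 0.3939

Work:
Check pure NE:
(Opera, Opera): (20, 13) - no unilateral deviation beneficial
(Football, Football): (13, 20) - no unilateral deviation beneficial
Mixed NE: P1 plays Opera with p = 0.6061, P2 plays Opera with q = 0.3939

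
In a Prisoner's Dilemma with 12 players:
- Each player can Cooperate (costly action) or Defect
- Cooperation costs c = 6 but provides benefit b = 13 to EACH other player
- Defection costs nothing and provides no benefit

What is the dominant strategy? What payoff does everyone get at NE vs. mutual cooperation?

Dominant: Defect; NE payoff = 0; Coop payoff = 137

Work:
Defect dominates (saves cost c = 6, benefit to others is external)
NE: All defect → everyone gets 0
If all cooperate: each receives (11)×13 - 6 = 137
Social dilemma: 137 > 0 but NE gives 0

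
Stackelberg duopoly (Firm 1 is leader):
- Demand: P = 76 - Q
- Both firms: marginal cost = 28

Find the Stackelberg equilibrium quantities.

q₁* (leader) = 24.0, q₂* (follower) = 12.0

Work:
Follower's reaction: q₂ = (a - c - q₁)/2
Leader substitutes: π₁ = q₁·(a - q₁ - (a-c-q₁)/2 - c)
FOC: q₁* = (76 - 28)/2 = 24.00
Then: q₂* = (76 - 28 - 24.0)/2 = 12.00
Leader has first-mover advantage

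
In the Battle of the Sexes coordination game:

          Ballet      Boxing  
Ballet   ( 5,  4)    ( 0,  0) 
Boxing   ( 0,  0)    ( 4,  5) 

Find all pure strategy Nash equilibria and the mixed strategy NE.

Pure NE: (Ballet, Ballet) and (Boxing, Boxing); Mixed NE: p = 0.5556, q = 0.4444

Work:
Check pure NE:
(Ballet, Ballet): (5, 4) - no unilateral deviation beneficial
(Boxing, Boxing): (4, 5) - no unilateral deviation beneficial
Mixed NE: P1 plays Ballet with p = 0.5556, P2 plays Ballet with q = 0.4444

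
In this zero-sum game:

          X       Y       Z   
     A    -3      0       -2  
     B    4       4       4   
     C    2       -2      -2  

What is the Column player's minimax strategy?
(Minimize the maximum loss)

Column should play X or Y or Z (all achieve the minimum), value = 4

Work:
Column player minimizes Row's maximum payoff:
Column X: max payoff to Row = 4
Column Y: max payoff to Row = 4
Column Z: max payoff to Row = 4
Minimum is 4, achieved by columns X, Y, Z (tied).
Each of X or Y or Z is a minimax strategy.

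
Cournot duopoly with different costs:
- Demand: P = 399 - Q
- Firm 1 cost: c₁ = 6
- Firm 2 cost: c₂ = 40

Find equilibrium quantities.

q₁* = 142.33, q₂* = 108.33

Work:
Reaction: q₁ = (399 - 6 - q₂)/2
Reaction: q₂ = (399 - 40 - q₁)/2
Solve simultaneously:
q₁* = (399 - 2×6 + 40)/3 = 142.33
q₂* = (399 - 2×40 + 6)/3 = 108.33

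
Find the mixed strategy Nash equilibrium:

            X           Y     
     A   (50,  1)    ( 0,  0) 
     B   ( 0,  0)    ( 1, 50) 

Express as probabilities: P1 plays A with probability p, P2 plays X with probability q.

p = 0.9804, q = 0.0196

Work:
Find probabilities that make opponent indifferent:
P2 chooses q to make P1 indifferent between A and B
P1 chooses p to make P2 indifferent between X and Y
Mixed NE: P1 plays (A: 0.9804, B: 0.0196), P2 plays (X: 0.0196, Y: 0.9804)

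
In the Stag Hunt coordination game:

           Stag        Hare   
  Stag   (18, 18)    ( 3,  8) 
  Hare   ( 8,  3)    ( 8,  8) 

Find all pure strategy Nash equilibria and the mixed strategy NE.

Pure NE: (Stag, Stag) and (Hare, Hare); Mixed NE: p = 0.3333, q = 0.3333

Work:
Check pure NE:
(Stag, Stag): (18, 18) - no unilateral deviation beneficial
(Hare, Hare): (8, 8) - no unilateral deviation beneficial
Mixed NE: P1 plays Stag with p = 0.3333, P2 plays Stag with q = 0.3333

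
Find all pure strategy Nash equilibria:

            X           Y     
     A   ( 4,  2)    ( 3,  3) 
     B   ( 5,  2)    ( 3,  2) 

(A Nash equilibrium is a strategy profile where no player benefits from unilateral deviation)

Nash equilibrium: (A, Y), (B, X), (B, Y)

Work:
Best responses:
  P1 vs X: payoffs [4, 5] → best response B (payoff 5)
  P1 vs Y: payoffs [3, 3] → best response A/B (payoff 3)
  P2 vs A: payoffs [2, 3] → best response Y (payoff 3)
  P2 vs B: payoffs [2, 2] → best response X/Y (payoff 2)
Mutual best responses: (A,Y), (B,X), (B,Y) → Nash equilibria.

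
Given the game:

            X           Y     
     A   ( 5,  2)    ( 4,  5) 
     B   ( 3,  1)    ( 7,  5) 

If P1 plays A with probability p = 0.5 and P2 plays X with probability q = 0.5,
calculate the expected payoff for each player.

E[P1] = 4.75, E[P2] = 3.25

Work:
E[P1] = p·q·π₁(A,X) + p·(1-q)·π₁(A,Y) + (1-p)·q·π₁(B,X) + (1-p)·(1-q)·π₁(B,Y)
= 0.5·0.5·5 + 0.5·0.5·4 + 0.5·0.5·3 + 0.5·0.5·7
= 4.75

E[P2] = 3.25 (similar calculation)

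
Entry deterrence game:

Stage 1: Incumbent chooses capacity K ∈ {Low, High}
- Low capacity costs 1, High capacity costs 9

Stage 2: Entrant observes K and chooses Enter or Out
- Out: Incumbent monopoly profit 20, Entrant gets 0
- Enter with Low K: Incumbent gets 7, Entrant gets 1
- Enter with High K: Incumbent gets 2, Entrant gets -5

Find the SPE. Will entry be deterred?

SPE: (High, Enter|Low, Out|High); Entry deterred. Incumbent net profit = 11

Work:
After Low K: Entrant enters (1 > 0)
After High K: Entrant stays out (-5 < 0)
Incumbent: Low → 7−1=6, High → 20−9=11
Incumbent chooses High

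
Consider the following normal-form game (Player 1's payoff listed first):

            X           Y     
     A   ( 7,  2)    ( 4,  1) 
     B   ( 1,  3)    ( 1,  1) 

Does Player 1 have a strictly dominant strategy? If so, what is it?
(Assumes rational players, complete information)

Yes, Player 1's strictly dominant strategy is A

Work:
A strategy strictly dominates another if it gives a strictly higher payoff against every opponent action. Compare each pair of P1's strategies column-by-column:
  A vs B: [7 vs 1, 4 vs 1] → A strictly dominates B
  B vs A: [1 vs 7, 1 vs 4] → B does not strictly dominate A (column X: 1 ≤ 7)
A strictly dominates every other strategy → strictly dominant.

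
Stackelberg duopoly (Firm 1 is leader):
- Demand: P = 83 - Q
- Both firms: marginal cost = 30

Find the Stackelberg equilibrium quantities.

q₁* (leader) = 26.5, q₂* (follower) = 13.25

Work:
Follower's reaction: q₂ = (a - c - q₁)/2
Leader substitutes: π₁ = q₁·(a - q₁ - (a-c-q₁)/2 - c)
FOC: q₁* = (83 - 30)/2 = 26.50
Then: q₂* = (83 - 30 - 26.5)/2 = 13.25
Leader has first-mover advantage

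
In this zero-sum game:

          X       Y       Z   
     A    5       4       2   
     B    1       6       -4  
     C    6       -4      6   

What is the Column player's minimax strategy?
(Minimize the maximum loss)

Column should play X or Y or Z (all achieve the minimum), value = 6

Work:
Column player minimizes Row's maximum payoff:
Column X: max payoff to Row = 6
Column Y: max payoff to Row = 6
Column Z: max payoff to Row = 6
Minimum is 6, achieved by columns X, Y, Z (tied).
Each of X or Y or Z is a minimax strategy.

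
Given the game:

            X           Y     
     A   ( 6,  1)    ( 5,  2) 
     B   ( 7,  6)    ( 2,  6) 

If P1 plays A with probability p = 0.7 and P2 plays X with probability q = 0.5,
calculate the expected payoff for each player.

E[P1] = 5.2, E[P2] = 2.85

Work:
E[P1] = p·q·π₁(A,X) + p·(1-q)·π₁(A,Y) + (1-p)·q·π₁(B,X) + (1-p)·(1-q)·π₁(B,Y)
= 0.7·0.5·6 + 0.7·0.5·5 + 0.3·0.5·7 + 0.3·0.5·2
= 5.2

E[P2] = 2.85 (similar calculation)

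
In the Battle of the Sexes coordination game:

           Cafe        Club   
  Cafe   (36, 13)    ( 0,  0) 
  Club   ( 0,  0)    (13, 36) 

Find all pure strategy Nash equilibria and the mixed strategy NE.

Pure NE: (Cafe, Cafe) and (Club, Club); Mixed NE: p = 0.7347, q = 0.2653

Work:
Check pure NE:
(Cafe, Cafe): (36, 13) - no unilateral deviation beneficial
(Club, Club): (13, 36) - no unilateral deviation beneficial
Mixed NE: P1 plays Cafe with p = 0.7347, P2 plays Cafe with q = 0.2653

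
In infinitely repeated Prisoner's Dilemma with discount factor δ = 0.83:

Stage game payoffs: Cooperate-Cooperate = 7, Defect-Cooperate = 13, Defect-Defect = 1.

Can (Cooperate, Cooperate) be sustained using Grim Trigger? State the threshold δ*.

δ* = 0.5; since δ = 0.83 ≥ 0.5, cooperation can be sustained

Work:
For Grim Trigger:
Cooperate forever: 7/(1-δ)
Defect then punished: 13 + 1·δ/(1-δ)
Need: 7/(1-δ) ≥ 13 + 1·δ/(1-δ)
Solving: δ ≥ (T-R)/(T-P) = (13-7)/(13-1) = 0.5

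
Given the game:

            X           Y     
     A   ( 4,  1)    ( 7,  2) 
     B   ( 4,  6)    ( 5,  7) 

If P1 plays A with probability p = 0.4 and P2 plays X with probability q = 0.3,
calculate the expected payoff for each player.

E[P1] = 5.26, E[P2] = 4.7

Work:
E[P1] = p·q·π₁(A,X) + p·(1-q)·π₁(A,Y) + (1-p)·q·π₁(B,X) + (1-p)·(1-q)·π₁(B,Y)
= 0.4·0.3·4 + 0.4·0.7·7 + 0.6·0.3·4 + 0.6·0.7·5
= 5.26

E[P2] = 4.7 (similar calculation)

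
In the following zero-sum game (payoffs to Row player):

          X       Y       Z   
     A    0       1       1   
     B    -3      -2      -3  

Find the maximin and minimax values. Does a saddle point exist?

Maximin = 0, Minimax = 0, Saddle: True

Work:
Row minimums: [0, -3] → maximin = 0
Column maximums: [0, 1, 1] → minimax = 0
Saddle point exists! Game value = 0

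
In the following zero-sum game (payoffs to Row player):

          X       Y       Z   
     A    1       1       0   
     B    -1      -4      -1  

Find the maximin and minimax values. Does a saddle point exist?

Maximin = 0, Minimax = 0, Saddle: True

Work:
Row minimums: [0, -4] → maximin = 0
Column maximums: [1, 1, 0] → minimax = 0
Saddle point exists! Game value = 0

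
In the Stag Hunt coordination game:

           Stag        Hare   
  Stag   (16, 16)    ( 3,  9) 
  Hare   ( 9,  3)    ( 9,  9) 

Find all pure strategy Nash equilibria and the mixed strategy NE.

Pure NE: (Stag, Stag) and (Hare, Hare); Mixed NE: p = 0.4615, q = 0.4615

Work:
Check pure NE:
(Stag, Stag): (16, 16) - no unilateral deviation beneficial
(Hare, Hare): (9, 9) - no unilateral deviation beneficial
Mixed NE: P1 plays Stag with p = 0.4615, P2 plays Stag with q = 0.4615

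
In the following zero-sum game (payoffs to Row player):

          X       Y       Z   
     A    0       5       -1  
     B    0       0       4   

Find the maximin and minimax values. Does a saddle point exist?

Maximin = 0, Minimax = 0, Saddle: True

Work:
Row minimums: [-1, 0] → maximin = 0
Column maximums: [0, 5, 4] → minimax = 0
Saddle point exists! Game value = 0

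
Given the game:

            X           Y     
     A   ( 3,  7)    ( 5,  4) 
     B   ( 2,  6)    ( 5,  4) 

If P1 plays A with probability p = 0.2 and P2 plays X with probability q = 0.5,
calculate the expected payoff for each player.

E[P1] = 3.6, E[P2] = 5.1

Work:
E[P1] = p·q·π₁(A,X) + p·(1-q)·π₁(A,Y) + (1-p)·q·π₁(B,X) + (1-p)·(1-q)·π₁(B,Y)
= 0.2·0.5·3 + 0.2·0.5·5 + 0.8·0.5·2 + 0.8·0.5·5
= 3.6

E[P2] = 5.1 (similar calculation)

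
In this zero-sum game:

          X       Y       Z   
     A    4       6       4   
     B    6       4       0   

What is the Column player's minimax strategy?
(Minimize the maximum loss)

Column should play Z, value = 4

Work:
Column player minimizes Row's maximum payoff:
Column X: max payoff to Row = 6
Column Y: max payoff to Row = 6
Column Z: max payoff to Row = 4
Minimum is 4, achieved by column Z.
Minimax strategy: Z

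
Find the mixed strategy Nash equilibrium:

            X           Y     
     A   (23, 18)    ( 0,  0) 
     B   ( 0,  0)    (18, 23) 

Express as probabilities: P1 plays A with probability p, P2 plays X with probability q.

p = 0.561, q = 0.439

Work:
Find probabilities that make opponent indifferent:
P2 chooses q to make P1 indifferent between A and B
P1 chooses p to make P2 indifferent between X and Y
Mixed NE: P1 plays (A: 0.561, B: 0.439), P2 plays (X: 0.439, Y: 0.561)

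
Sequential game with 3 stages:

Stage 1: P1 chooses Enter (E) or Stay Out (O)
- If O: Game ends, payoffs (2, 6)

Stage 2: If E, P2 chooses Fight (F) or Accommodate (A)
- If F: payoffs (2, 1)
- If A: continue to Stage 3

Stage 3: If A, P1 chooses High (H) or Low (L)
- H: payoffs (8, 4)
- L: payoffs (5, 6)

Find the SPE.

SPE: (E, A, H); Outcome (8, 4)

Work:
Stage 3: P1 chooses H (8 vs 5)
Stage 2: P2: F->1, A->4 (anticipating H). Choose A
Stage 1: P1: O->2, E->8 (anticipating A, H). Choose E
SPE path: E -> A -> H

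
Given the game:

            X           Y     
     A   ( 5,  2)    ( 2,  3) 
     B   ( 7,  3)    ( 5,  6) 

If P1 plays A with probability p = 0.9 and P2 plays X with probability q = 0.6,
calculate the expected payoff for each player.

E[P1] = 4.04, E[P2] = 2.58

Work:
E[P1] = p·q·π₁(A,X) + p·(1-q)·π₁(A,Y) + (1-p)·q·π₁(B,X) + (1-p)·(1-q)·π₁(B,Y)
= 0.9·0.6·5 + 0.9·0.4·2 + 0.1·0.6·7 + 0.1·0.4·5
= 4.04

E[P2] = 2.58 (similar calculation)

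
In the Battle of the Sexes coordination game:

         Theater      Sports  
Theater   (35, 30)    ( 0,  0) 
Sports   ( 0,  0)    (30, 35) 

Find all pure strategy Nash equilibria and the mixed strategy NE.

Pure NE: (Theater, Theater) and (Sports, Sports); Mixed NE: p = 0.5385, q = 0.4615

Work:
Check pure NE:
(Theater, Theater): (35, 30) - no unilateral deviation beneficial
(Sports, Sports): (30, 35) - no unilateral deviation beneficial
Mixed NE: P1 plays Theater with p = 0.5385, P2 plays Theater with q = 0.4615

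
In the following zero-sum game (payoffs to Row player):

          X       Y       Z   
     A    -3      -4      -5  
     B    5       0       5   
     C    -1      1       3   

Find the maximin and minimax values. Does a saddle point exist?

Maximin = 0, Minimax = 1, Saddle: False

Work:
Row minimums: [-5, 0, -1] → maximin = 0
Column maximums: [5, 1, 5] → minimax = 1
No saddle point (maximin ≠ minimax). Mixed strategy needed.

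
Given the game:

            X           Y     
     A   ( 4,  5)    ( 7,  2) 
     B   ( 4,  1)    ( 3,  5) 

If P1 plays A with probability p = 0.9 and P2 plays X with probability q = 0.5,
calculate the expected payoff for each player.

E[P1] = 5.3, E[P2] = 3.45

Work:
E[P1] = p·q·π₁(A,X) + p·(1-q)·π₁(A,Y) + (1-p)·q·π₁(B,X) + (1-p)·(1-q)·π₁(B,Y)
= 0.9·0.5·4 + 0.9·0.5·7 + 0.1·0.5·4 + 0.1·0.5·3
= 5.3

E[P2] = 3.45 (similar calculation)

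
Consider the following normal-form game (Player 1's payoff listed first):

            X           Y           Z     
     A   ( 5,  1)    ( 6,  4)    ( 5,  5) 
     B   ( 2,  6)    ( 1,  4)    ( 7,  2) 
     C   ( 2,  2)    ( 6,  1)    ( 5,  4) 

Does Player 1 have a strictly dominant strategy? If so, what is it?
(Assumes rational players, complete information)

No strictly dominant strategy exists for Player 1

Work:
A strategy strictly dominates another if it gives a strictly higher payoff against every opponent action. Compare each pair of P1's strategies column-by-column:
  A vs B: [5 vs 2, 6 vs 1, 5 vs 7] → A does not strictly dominate B (column Z: 5 ≤ 7)
  A vs C: [5 vs 2, 6 vs 6, 5 vs 5] → A does not strictly dominate C (column Y: 6 ≤ 6)
  B vs A: [2 vs 5, 1 vs 6, 7 vs 5] → B does not strictly dominate A (column X: 2 ≤ 5)
  B vs C: [2 vs 2, 1 vs 6, 7 vs 5] → B does not strictly dominate C (column X: 2 ≤ 2)
  C vs A: [2 vs 5, 6 vs 6, 5 vs 5] → C does not strictly dominate A (column X: 2 ≤ 5)
  C vs B: [2 vs 2, 6 vs 1, 5 vs 7] → C does not strictly dominate B (column X: 2 ≤ 2)
No single strategy strictly dominates all others → no strictly dominant strategy.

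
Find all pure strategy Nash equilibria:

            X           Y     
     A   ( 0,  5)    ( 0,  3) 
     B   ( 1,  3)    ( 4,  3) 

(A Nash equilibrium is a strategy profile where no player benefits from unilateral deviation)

Nash equilibrium: (B, X), (B, Y)

Work:
Best responses:
  P1 vs X: payoffs [0, 1] → best response B (payoff 1)
  P1 vs Y: payoffs [0, 4] → best response B (payoff 4)
  P2 vs A: payoffs [5, 3] → best response X (payoff 5)
  P2 vs B: payoffs [3, 3] → best response X/Y (payoff 3)
Mutual best responses: (B,X), (B,Y) → Nash equilibria.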